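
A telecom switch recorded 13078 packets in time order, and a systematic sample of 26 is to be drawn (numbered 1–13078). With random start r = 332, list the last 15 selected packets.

5865, 6368, 6871, 7374, 7877, 8380, 8883, 9386, 9889, 10392, 10895, 11398, 11901, 12404, 12907

k = N/n = 13078/26 = 503
12th selection = 332 + 11×503 = 5865
13th: 5865 + 503 = 6368
14th: 6368 + 503 = 6871
15th: 6871 + 503 = 7374
16th: 7374 + 503 = 7877
17th: 7877 + 503 = 8380
18th: 8380 + 503 = 8883
19th: 8883 + 503 = 9386
20th: 9386 + 503 = 9889
21st: 9889 + 503 = 10392
22nd: 10392 + 503 = 10895
23rd: 10895 + 503 = 11398
24th: 11398 + 503 = 11901
25th: 11901 + 503 = 12404
26th: 12404 + 503 = 12907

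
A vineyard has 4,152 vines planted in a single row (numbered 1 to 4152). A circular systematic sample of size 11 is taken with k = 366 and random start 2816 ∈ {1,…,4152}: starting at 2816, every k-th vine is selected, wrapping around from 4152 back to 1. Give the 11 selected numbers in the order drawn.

Selection 1: 2816
Selection 2: 2816 + 366 = 3182
Selection 3: 3182 + 366 = 3548
Selection 4: 3548 + 366 = 3914
Selection 5: 3914 + 366 = 4280 → 4280 − 4152 = 128
Selection 6: 128 + 366 = 494
Selection 7: 494 + 366 = 860
Selection 8: 860 + 366 = 1226
Selection 9: 1226 + 366 = 1592
Selection 10: 1592 + 366 = 1958
Selection 11: 1958 + 366 = 2324

2816, 3182, 3548, 3914, 128, 494, 860, 1226, 1592, 1958, 2324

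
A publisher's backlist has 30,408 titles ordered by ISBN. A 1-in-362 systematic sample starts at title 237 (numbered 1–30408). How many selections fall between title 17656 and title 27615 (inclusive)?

k = 362
First selection ≥ 17656: 237 + ⌈(17656−237)/362⌉·362 = 237 + 49×362 = 17975
Last selection ≤ 27615: 237 + ⌊(27615−237)/362⌋·362 = 237 + 75×362 = 27387
Count = 75 − 49 + 1 = 27

27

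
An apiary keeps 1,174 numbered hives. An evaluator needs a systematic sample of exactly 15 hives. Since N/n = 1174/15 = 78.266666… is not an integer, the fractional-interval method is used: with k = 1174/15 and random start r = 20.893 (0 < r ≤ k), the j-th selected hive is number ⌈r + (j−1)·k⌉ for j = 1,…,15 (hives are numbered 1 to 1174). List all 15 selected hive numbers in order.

21, 100, 178, 256, 334, 413, 491, 569, 648, 726, 804, 882, 961, 1039, 1117

j=1: r + 0k = 20.893 → ⌈·⌉ = 21
j=2: r + 1k = 99.159666… → ⌈·⌉ = 100
j=3: r + 2k = 177.426333… → ⌈·⌉ = 178
j=4: r + 3k = 255.693 → ⌈·⌉ = 256
j=5: r + 4k = 333.959666… → ⌈·⌉ = 334
j=6: r + 5k = 412.226333… → ⌈·⌉ = 413
j=7: r + 6k = 490.493 → ⌈·⌉ = 491
j=8: r + 7k = 568.759666… → ⌈·⌉ = 569
j=9: r + 8k = 647.026333… → ⌈·⌉ = 648
j=10: r + 9k = 725.293 → ⌈·⌉ = 726
j=11: r + 10k = 803.559666… → ⌈·⌉ = 804
j=12: r + 11k = 881.826333… → ⌈·⌉ = 882
j=13: r + 12k = 960.093 → ⌈·⌉ = 961
j=14: r + 13k = 1038.359666… → ⌈·⌉ = 1039
j=15: r + 14k = 1116.626333… → ⌈·⌉ = 1117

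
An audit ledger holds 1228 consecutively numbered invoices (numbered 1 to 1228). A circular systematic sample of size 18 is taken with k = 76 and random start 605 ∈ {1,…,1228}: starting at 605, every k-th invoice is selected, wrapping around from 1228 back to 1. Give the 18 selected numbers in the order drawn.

Selection 1: 605
Selection 2: 605 + 76 = 681
Selection 3: 681 + 76 = 757
Selection 4: 757 + 76 = 833
Selection 5: 833 + 76 = 909
Selection 6: 909 + 76 = 985
Selection 7: 985 + 76 = 1061
Selection 8: 1061 + 76 = 1137
Selection 9: 1137 + 76 = 1213
Selection 10: 1213 + 76 = 1289 → 1289 − 1228 = 61
Selection 11: 61 + 76 = 137
Selection 12: 137 + 76 = 213
Selection 13: 213 + 76 = 289
Selection 14: 289 + 76 = 365
Selection 15: 365 + 76 = 441
Selection 16: 441 + 76 = 517
Selection 17: 517 + 76 = 593
Selection 18: 593 + 76 = 669

605, 681, 757, 833, 909, 985, 1061, 1137, 1213, 61, 137, 213, 289, 365, 441, 517, 593, 669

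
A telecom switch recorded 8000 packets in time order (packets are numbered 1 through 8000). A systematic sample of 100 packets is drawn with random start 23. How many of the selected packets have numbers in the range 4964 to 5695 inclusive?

9

k = 8000/100 = 80
First selection ≥ 4964: 23 + ⌈(4964−23)/80⌉·80 = 23 + 62×80 = 4983
Last selection ≤ 5695: 23 + ⌊(5695−23)/80⌋·80 = 23 + 70×80 = 5623
Count = 70 − 62 + 1 = 9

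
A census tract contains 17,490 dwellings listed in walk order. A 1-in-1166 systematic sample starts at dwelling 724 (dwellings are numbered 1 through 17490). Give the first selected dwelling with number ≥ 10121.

k = 1166
Steps past start: ⌈(10121 − 724)/1166⌉ = ⌈9397/1166⌉ = 9
Selected dwelling: 724 + 9×1166 = 11218

11218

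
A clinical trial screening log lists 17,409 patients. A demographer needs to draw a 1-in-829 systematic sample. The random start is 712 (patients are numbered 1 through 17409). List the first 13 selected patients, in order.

patient 1: 712
patient 2: 712 + 829 = 1541
patient 3: 1541 + 829 = 2370
patient 4: 2370 + 829 = 3199
patient 5: 3199 + 829 = 4028
patient 6: 4028 + 829 = 4857
patient 7: 4857 + 829 = 5686
patient 8: 5686 + 829 = 6515
patient 9: 6515 + 829 = 7344
patient 10: 7344 + 829 = 8173
patient 11: 8173 + 829 = 9002
patient 12: 9002 + 829 = 9831
patient 13: 9831 + 829 = 10660

712, 1541, 2370, 3199, 4028, 4857, 5686, 6515, 7344, 8173, 9002, 9831, 10660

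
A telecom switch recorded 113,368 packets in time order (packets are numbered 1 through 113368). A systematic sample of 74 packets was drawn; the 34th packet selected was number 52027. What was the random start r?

k = 113368/74 = 1532
r = 52027 − (34−1)×1532 = 52027 − 50556 = 1471

1471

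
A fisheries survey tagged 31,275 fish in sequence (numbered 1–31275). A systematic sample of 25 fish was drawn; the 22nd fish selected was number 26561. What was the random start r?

k = 31275/25 = 1251
r = 26561 − (22−1)×1251 = 26561 − 26271 = 290

290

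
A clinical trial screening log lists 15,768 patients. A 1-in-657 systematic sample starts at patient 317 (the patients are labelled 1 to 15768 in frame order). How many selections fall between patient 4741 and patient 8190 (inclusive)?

5

k = 657
First selection ≥ 4741: 317 + ⌈(4741−317)/657⌉·657 = 317 + 7×657 = 4916
Last selection ≤ 8190: 317 + ⌊(8190−317)/657⌋·657 = 317 + 11×657 = 7544
Count = 11 − 7 + 1 = 5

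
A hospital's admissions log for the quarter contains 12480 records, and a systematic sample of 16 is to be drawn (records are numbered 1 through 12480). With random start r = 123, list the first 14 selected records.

k = N/n = 12480/16 = 780
record 1: 123
record 2: 123 + 780 = 903
record 3: 903 + 780 = 1683
record 4: 1683 + 780 = 2463
record 5: 2463 + 780 = 3243
record 6: 3243 + 780 = 4023
record 7: 4023 + 780 = 4803
record 8: 4803 + 780 = 5583
record 9: 5583 + 780 = 6363
record 10: 6363 + 780 = 7143
record 11: 7143 + 780 = 7923
record 12: 7923 + 780 = 8703
record 13: 8703 + 780 = 9483
record 14: 9483 + 780 = 10263

123, 903, 1683, 2463, 3243, 4023, 4803, 5583, 6363, 7143, 7923, 8703, 9483, 10263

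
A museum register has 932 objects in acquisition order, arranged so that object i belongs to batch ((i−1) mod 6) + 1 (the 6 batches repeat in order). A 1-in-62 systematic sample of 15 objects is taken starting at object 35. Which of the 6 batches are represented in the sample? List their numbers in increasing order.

1, 3, 5

Consecutive selections differ by k = 62, so their batch numbers differ by 62 mod 6 = 2.
gcd(62, 6) = 2, so the sample visits 6/2 = 3 distinct residues mod 6.
Start 35 is batch 5; the batches hit are 1, 3, 5.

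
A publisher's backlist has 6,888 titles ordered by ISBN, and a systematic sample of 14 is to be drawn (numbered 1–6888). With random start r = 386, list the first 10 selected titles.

386, 878, 1370, 1862, 2354, 2846, 3338, 3830, 4322, 4814

k = N/n = 6888/14 = 492
title 1: 386
title 2: 386 + 492 = 878
title 3: 878 + 492 = 1370
title 4: 1370 + 492 = 1862
title 5: 1862 + 492 = 2354
title 6: 2354 + 492 = 2846
title 7: 2846 + 492 = 3338
title 8: 3338 + 492 = 3830
title 9: 3830 + 492 = 4322
title 10: 4322 + 492 = 4814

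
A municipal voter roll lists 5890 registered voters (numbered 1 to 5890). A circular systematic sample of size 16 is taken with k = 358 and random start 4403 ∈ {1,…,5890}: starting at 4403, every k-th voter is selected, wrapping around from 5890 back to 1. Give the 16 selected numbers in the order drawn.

Selection 1: 4403
Selection 2: 4403 + 358 = 4761
Selection 3: 4761 + 358 = 5119
Selection 4: 5119 + 358 = 5477
Selection 5: 5477 + 358 = 5835
Selection 6: 5835 + 358 = 6193 → 6193 − 5890 = 303
Selection 7: 303 + 358 = 661
Selection 8: 661 + 358 = 1019
Selection 9: 1019 + 358 = 1377
Selection 10: 1377 + 358 = 1735
Selection 11: 1735 + 358 = 2093
Selection 12: 2093 + 358 = 2451
Selection 13: 2451 + 358 = 2809
Selection 14: 2809 + 358 = 3167
Selection 15: 3167 + 358 = 3525
Selection 16: 3525 + 358 = 3883

4403, 4761, 5119, 5477, 5835, 303, 661, 1019, 1377, 1735, 2093, 2451, 2809, 3167, 3525, 3883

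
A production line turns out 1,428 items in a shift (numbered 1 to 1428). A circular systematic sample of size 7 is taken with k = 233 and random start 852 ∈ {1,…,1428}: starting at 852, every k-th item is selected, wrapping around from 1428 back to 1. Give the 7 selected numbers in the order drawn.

Selection 1: 852
Selection 2: 852 + 233 = 1085
Selection 3: 1085 + 233 = 1318
Selection 4: 1318 + 233 = 1551 → 1551 − 1428 = 123
Selection 5: 123 + 233 = 356
Selection 6: 356 + 233 = 589
Selection 7: 589 + 233 = 822

852, 1085, 1318, 123, 356, 589, 822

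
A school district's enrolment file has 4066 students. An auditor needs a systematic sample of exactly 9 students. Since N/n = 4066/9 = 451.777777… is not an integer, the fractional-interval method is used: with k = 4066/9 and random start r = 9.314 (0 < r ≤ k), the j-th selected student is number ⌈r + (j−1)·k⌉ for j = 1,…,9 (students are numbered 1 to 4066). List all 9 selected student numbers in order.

j=1: r + 0k = 9.314 → ⌈·⌉ = 10
j=2: r + 1k = 461.091777… → ⌈·⌉ = 462
j=3: r + 2k = 912.869555… → ⌈·⌉ = 913
j=4: r + 3k = 1364.647333… → ⌈·⌉ = 1365
j=5: r + 4k = 1816.425111… → ⌈·⌉ = 1817
j=6: r + 5k = 2268.202888… → ⌈·⌉ = 2269
j=7: r + 6k = 2719.980666… → ⌈·⌉ = 2720
j=8: r + 7k = 3171.758444… → ⌈·⌉ = 3172
j=9: r + 8k = 3623.536222… → ⌈·⌉ = 3624

10, 462, 913, 1365, 1817, 2269, 2720, 3172, 3624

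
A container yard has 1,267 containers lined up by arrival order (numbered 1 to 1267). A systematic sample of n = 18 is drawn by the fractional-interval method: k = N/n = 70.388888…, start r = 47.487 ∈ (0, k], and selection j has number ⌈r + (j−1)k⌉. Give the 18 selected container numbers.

j=1: r + 0k = 47.487 → ⌈·⌉ = 48
j=2: r + 1k = 117.875888… → ⌈·⌉ = 118
j=3: r + 2k = 188.264777… → ⌈·⌉ = 189
j=4: r + 3k = 258.653666… → ⌈·⌉ = 259
j=5: r + 4k = 329.042555… → ⌈·⌉ = 330
j=6: r + 5k = 399.431444… → ⌈·⌉ = 400
j=7: r + 6k = 469.820333… → ⌈·⌉ = 470
j=8: r + 7k = 540.209222… → ⌈·⌉ = 541
j=9: r + 8k = 610.598111… → ⌈·⌉ = 611
j=10: r + 9k = 680.987 → ⌈·⌉ = 681
j=11: r + 10k = 751.375888… → ⌈·⌉ = 752
j=12: r + 11k = 821.764777… → ⌈·⌉ = 822
j=13: r + 12k = 892.153666… → ⌈·⌉ = 893
j=14: r + 13k = 962.542555… → ⌈·⌉ = 963
j=15: r + 14k = 1032.931444… → ⌈·⌉ = 1033
j=16: r + 15k = 1103.320333… → ⌈·⌉ = 1104
j=17: r + 16k = 1173.709222… → ⌈·⌉ = 1174
j=18: r + 17k = 1244.098111… → ⌈·⌉ = 1245

48, 118, 189, 259, 330, 400, 470, 541, 611, 681, 752, 822, 893, 963, 1033, 1104, 1174, 1245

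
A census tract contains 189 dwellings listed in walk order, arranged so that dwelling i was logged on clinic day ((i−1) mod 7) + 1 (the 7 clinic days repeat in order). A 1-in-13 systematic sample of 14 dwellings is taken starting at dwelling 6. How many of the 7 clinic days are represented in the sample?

7

Consecutive selections differ by k = 13, so their clinic day numbers differ by 13 mod 7 = 6.
gcd(13, 7) = 1, so the sample visits 7/1 = 7 distinct residues mod 7.
Start 6 is clinic day 6; the clinic days hit are 1, 2, 3, 4, 5, 6, 7.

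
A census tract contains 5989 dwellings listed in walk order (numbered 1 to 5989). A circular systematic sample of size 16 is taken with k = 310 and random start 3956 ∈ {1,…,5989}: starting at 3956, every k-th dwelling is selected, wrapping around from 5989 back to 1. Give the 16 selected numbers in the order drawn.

3956, 4266, 4576, 4886, 5196, 5506, 5816, 137, 447, 757, 1067, 1377, 1687, 1997, 2307, 2617

Selection 1: 3956
Selection 2: 3956 + 310 = 4266
Selection 3: 4266 + 310 = 4576
Selection 4: 4576 + 310 = 4886
Selection 5: 4886 + 310 = 5196
Selection 6: 5196 + 310 = 5506
Selection 7: 5506 + 310 = 5816
Selection 8: 5816 + 310 = 6126 → 6126 − 5989 = 137
Selection 9: 137 + 310 = 447
Selection 10: 447 + 310 = 757
Selection 11: 757 + 310 = 1067
Selection 12: 1067 + 310 = 1377
Selection 13: 1377 + 310 = 1687
Selection 14: 1687 + 310 = 1997
Selection 15: 1997 + 310 = 2307
Selection 16: 2307 + 310 = 2617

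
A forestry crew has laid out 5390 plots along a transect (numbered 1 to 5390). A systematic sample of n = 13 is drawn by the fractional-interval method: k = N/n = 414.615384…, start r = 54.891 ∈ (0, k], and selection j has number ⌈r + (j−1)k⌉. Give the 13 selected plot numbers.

j=1: r + 0k = 54.891 → ⌈·⌉ = 55
j=2: r + 1k = 469.506384… → ⌈·⌉ = 470
j=3: r + 2k = 884.121769… → ⌈·⌉ = 885
j=4: r + 3k = 1298.737153… → ⌈·⌉ = 1299
j=5: r + 4k = 1713.352538… → ⌈·⌉ = 1714
j=6: r + 5k = 2127.967923… → ⌈·⌉ = 2128
j=7: r + 6k = 2542.583307… → ⌈·⌉ = 2543
j=8: r + 7k = 2957.198692… → ⌈·⌉ = 2958
j=9: r + 8k = 3371.814076… → ⌈·⌉ = 3372
j=10: r + 9k = 3786.429461… → ⌈·⌉ = 3787
j=11: r + 10k = 4201.044846… → ⌈·⌉ = 4202
j=12: r + 11k = 4615.660230… → ⌈·⌉ = 4616
j=13: r + 12k = 5030.275615… → ⌈·⌉ = 5031

55, 470, 885, 1299, 1714, 2128, 2543, 2958, 3372, 3787, 4202, 4616, 5031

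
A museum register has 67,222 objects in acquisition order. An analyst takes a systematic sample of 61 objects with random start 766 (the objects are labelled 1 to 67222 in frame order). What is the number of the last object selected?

66886

k = 67222/61 = 1102
61st selection = r + (61−1)·k = 766 + 60×1102 = 766 + 66120 = 66886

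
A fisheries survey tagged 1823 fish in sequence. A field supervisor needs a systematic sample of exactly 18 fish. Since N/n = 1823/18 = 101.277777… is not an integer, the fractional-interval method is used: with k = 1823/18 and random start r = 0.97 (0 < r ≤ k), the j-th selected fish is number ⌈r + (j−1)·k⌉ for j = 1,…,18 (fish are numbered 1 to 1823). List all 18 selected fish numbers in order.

j=1: r + 0k = 0.97 → ⌈·⌉ = 1
j=2: r + 1k = 102.247777… → ⌈·⌉ = 103
j=3: r + 2k = 203.525555… → ⌈·⌉ = 204
j=4: r + 3k = 304.803333… → ⌈·⌉ = 305
j=5: r + 4k = 406.081111… → ⌈·⌉ = 407
j=6: r + 5k = 507.358888… → ⌈·⌉ = 508
j=7: r + 6k = 608.636666… → ⌈·⌉ = 609
j=8: r + 7k = 709.914444… → ⌈·⌉ = 710
j=9: r + 8k = 811.192222… → ⌈·⌉ = 812
j=10: r + 9k = 912.47 → ⌈·⌉ = 913
j=11: r + 10k = 1013.747777… → ⌈·⌉ = 1014
j=12: r + 11k = 1115.025555… → ⌈·⌉ = 1116
j=13: r + 12k = 1216.303333… → ⌈·⌉ = 1217
j=14: r + 13k = 1317.581111… → ⌈·⌉ = 1318
j=15: r + 14k = 1418.858888… → ⌈·⌉ = 1419
j=16: r + 15k = 1520.136666… → ⌈·⌉ = 1521
j=17: r + 16k = 1621.414444… → ⌈·⌉ = 1622
j=18: r + 17k = 1722.692222… → ⌈·⌉ = 1723

1, 103, 204, 305, 407, 508, 609, 710, 812, 913, 1014, 1116, 1217, 1318, 1419, 1521, 1622, 1723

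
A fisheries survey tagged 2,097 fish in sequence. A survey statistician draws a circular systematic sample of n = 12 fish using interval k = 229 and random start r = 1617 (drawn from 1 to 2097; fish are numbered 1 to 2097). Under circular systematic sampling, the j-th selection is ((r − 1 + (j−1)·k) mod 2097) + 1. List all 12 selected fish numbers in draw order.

Selection 1: 1617
Selection 2: 1617 + 229 = 1846
Selection 3: 1846 + 229 = 2075
Selection 4: 2075 + 229 = 2304 → 2304 − 2097 = 207
Selection 5: 207 + 229 = 436
Selection 6: 436 + 229 = 665
Selection 7: 665 + 229 = 894
Selection 8: 894 + 229 = 1123
Selection 9: 1123 + 229 = 1352
Selection 10: 1352 + 229 = 1581
Selection 11: 1581 + 229 = 1810
Selection 12: 1810 + 229 = 2039

1617, 1846, 2075, 207, 436, 665, 894, 1123, 1352, 1581, 1810, 2039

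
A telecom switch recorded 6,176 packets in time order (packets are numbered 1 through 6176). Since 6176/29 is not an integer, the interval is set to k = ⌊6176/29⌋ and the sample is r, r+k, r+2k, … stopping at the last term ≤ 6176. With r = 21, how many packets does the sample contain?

30

k = ⌊6176/29⌋ = 212
Achieved size = ⌊(6176 − 21)/212⌋ + 1 = ⌊6155/212⌋ + 1 = 29 + 1 = 30
(last selection: 21 + 29×212 = 6169 ≤ 6176; next would be 6381 > 6176)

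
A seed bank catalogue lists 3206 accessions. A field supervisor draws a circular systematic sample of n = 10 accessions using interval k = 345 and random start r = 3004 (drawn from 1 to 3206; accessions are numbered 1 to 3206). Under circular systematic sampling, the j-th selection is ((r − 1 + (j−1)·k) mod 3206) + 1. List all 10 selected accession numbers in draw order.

3004, 143, 488, 833, 1178, 1523, 1868, 2213, 2558, 2903

Selection 1: 3004
Selection 2: 3004 + 345 = 3349 → 3349 − 3206 = 143
Selection 3: 143 + 345 = 488
Selection 4: 488 + 345 = 833
Selection 5: 833 + 345 = 1178
Selection 6: 1178 + 345 = 1523
Selection 7: 1523 + 345 = 1868
Selection 8: 1868 + 345 = 2213
Selection 9: 2213 + 345 = 2558
Selection 10: 2558 + 345 = 2903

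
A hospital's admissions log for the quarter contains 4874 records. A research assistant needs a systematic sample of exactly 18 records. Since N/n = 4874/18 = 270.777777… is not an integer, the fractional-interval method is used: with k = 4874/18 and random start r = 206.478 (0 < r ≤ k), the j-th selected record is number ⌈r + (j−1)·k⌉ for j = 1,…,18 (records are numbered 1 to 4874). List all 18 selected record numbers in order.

207, 478, 749, 1019, 1290, 1561, 1832, 2102, 2373, 2644, 2915, 3186, 3456, 3727, 3998, 4269, 4539, 4810

j=1: r + 0k = 206.478 → ⌈·⌉ = 207
j=2: r + 1k = 477.255777… → ⌈·⌉ = 478
j=3: r + 2k = 748.033555… → ⌈·⌉ = 749
j=4: r + 3k = 1018.811333… → ⌈·⌉ = 1019
j=5: r + 4k = 1289.589111… → ⌈·⌉ = 1290
j=6: r + 5k = 1560.366888… → ⌈·⌉ = 1561
j=7: r + 6k = 1831.144666… → ⌈·⌉ = 1832
j=8: r + 7k = 2101.922444… → ⌈·⌉ = 2102
j=9: r + 8k = 2372.700222… → ⌈·⌉ = 2373
j=10: r + 9k = 2643.478 → ⌈·⌉ = 2644
j=11: r + 10k = 2914.255777… → ⌈·⌉ = 2915
j=12: r + 11k = 3185.033555… → ⌈·⌉ = 3186
j=13: r + 12k = 3455.811333… → ⌈·⌉ = 3456
j=14: r + 13k = 3726.589111… → ⌈·⌉ = 3727
j=15: r + 14k = 3997.366888… → ⌈·⌉ = 3998
j=16: r + 15k = 4268.144666… → ⌈·⌉ = 4269
j=17: r + 16k = 4538.922444… → ⌈·⌉ = 4539
j=18: r + 17k = 4809.700222… → ⌈·⌉ = 4810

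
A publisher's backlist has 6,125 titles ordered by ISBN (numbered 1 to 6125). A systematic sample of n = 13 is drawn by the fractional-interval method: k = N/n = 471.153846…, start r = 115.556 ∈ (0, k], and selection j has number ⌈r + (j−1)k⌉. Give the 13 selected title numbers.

116, 587, 1058, 1530, 2001, 2472, 2943, 3414, 3885, 4356, 4828, 5299, 5770

j=1: r + 0k = 115.556 → ⌈·⌉ = 116
j=2: r + 1k = 586.709846… → ⌈·⌉ = 587
j=3: r + 2k = 1057.863692… → ⌈·⌉ = 1058
j=4: r + 3k = 1529.017538… → ⌈·⌉ = 1530
j=5: r + 4k = 2000.171384… → ⌈·⌉ = 2001
j=6: r + 5k = 2471.325230… → ⌈·⌉ = 2472
j=7: r + 6k = 2942.479076… → ⌈·⌉ = 2943
j=8: r + 7k = 3413.632923… → ⌈·⌉ = 3414
j=9: r + 8k = 3884.786769… → ⌈·⌉ = 3885
j=10: r + 9k = 4355.940615… → ⌈·⌉ = 4356
j=11: r + 10k = 4827.094461… → ⌈·⌉ = 4828
j=12: r + 11k = 5298.248307… → ⌈·⌉ = 5299
j=13: r + 12k = 5769.402153… → ⌈·⌉ = 5770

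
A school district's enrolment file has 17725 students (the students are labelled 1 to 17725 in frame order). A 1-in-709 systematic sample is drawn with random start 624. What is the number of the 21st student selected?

k = 709
21st selection = r + (21−1)·k = 624 + 20×709 = 624 + 14180 = 14804

14804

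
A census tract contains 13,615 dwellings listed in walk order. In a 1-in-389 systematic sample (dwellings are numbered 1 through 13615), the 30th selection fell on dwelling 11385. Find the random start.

104

k = 389
r = 11385 − (30−1)×389 = 11385 − 11281 = 104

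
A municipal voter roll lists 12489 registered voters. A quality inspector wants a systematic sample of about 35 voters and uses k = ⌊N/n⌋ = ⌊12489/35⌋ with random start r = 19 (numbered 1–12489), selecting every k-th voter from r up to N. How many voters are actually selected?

36

k = ⌊12489/35⌋ = 356
Achieved size = ⌊(12489 − 19)/356⌋ + 1 = ⌊12470/356⌋ + 1 = 35 + 1 = 36
(last selection: 19 + 35×356 = 12479 ≤ 12489; next would be 12835 > 12489)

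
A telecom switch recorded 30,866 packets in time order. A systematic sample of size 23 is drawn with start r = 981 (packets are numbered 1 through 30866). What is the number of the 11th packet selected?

k = 30866/23 = 1342
11th selection = r + (11−1)·k = 981 + 10×1342 = 981 + 13420 = 14401

14401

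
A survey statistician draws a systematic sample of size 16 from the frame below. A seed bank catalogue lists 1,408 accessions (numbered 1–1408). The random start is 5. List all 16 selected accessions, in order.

k = N/n = 1408/16 = 88
accession 1: 5
accession 2: 5 + 88 = 93
accession 3: 93 + 88 = 181
accession 4: 181 + 88 = 269
accession 5: 269 + 88 = 357
accession 6: 357 + 88 = 445
accession 7: 445 + 88 = 533
accession 8: 533 + 88 = 621
accession 9: 621 + 88 = 709
accession 10: 709 + 88 = 797
accession 11: 797 + 88 = 885
accession 12: 885 + 88 = 973
accession 13: 973 + 88 = 1061
accession 14: 1061 + 88 = 1149
accession 15: 1149 + 88 = 1237
accession 16: 1237 + 88 = 1325

5, 93, 181, 269, 357, 445, 533, 621, 709, 797, 885, 973, 1061, 1149, 1237, 1325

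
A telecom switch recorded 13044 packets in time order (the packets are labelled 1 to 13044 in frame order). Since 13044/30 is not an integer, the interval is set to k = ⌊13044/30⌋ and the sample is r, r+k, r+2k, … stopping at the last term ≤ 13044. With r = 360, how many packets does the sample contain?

30

k = ⌊13044/30⌋ = 434
Achieved size = ⌊(13044 − 360)/434⌋ + 1 = ⌊12684/434⌋ + 1 = 29 + 1 = 30
(last selection: 360 + 29×434 = 12946 ≤ 13044; next would be 13380 > 13044)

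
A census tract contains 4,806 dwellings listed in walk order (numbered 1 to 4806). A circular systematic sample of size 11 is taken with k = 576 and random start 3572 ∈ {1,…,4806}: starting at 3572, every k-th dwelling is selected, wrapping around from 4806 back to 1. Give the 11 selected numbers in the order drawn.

Selection 1: 3572
Selection 2: 3572 + 576 = 4148
Selection 3: 4148 + 576 = 4724
Selection 4: 4724 + 576 = 5300 → 5300 − 4806 = 494
Selection 5: 494 + 576 = 1070
Selection 6: 1070 + 576 = 1646
Selection 7: 1646 + 576 = 2222
Selection 8: 2222 + 576 = 2798
Selection 9: 2798 + 576 = 3374
Selection 10: 3374 + 576 = 3950
Selection 11: 3950 + 576 = 4526

3572, 4148, 4724, 494, 1070, 1646, 2222, 2798, 3374, 3950, 4526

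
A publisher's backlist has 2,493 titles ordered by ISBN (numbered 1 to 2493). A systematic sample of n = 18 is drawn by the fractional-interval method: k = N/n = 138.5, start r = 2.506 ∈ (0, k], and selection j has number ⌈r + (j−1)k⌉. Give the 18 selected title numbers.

3, 142, 280, 419, 557, 696, 834, 973, 1111, 1250, 1388, 1527, 1665, 1804, 1942, 2081, 2219, 2358

j=1: r + 0k = 2.506 → ⌈·⌉ = 3
j=2: r + 1k = 141.006 → ⌈·⌉ = 142
j=3: r + 2k = 279.506 → ⌈·⌉ = 280
j=4: r + 3k = 418.006 → ⌈·⌉ = 419
j=5: r + 4k = 556.506 → ⌈·⌉ = 557
j=6: r + 5k = 695.006 → ⌈·⌉ = 696
j=7: r + 6k = 833.506 → ⌈·⌉ = 834
j=8: r + 7k = 972.006 → ⌈·⌉ = 973
j=9: r + 8k = 1110.506 → ⌈·⌉ = 1111
j=10: r + 9k = 1249.006 → ⌈·⌉ = 1250
j=11: r + 10k = 1387.506 → ⌈·⌉ = 1388
j=12: r + 11k = 1526.006 → ⌈·⌉ = 1527
j=13: r + 12k = 1664.506 → ⌈·⌉ = 1665
j=14: r + 13k = 1803.006 → ⌈·⌉ = 1804
j=15: r + 14k = 1941.506 → ⌈·⌉ = 1942
j=16: r + 15k = 2080.006 → ⌈·⌉ = 2081
j=17: r + 16k = 2218.506 → ⌈·⌉ = 2219
j=18: r + 17k = 2357.006 → ⌈·⌉ = 2358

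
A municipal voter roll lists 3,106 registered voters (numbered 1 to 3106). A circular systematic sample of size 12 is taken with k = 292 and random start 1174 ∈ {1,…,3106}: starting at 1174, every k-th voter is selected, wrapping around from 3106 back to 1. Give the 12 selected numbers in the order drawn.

1174, 1466, 1758, 2050, 2342, 2634, 2926, 112, 404, 696, 988, 1280

Selection 1: 1174
Selection 2: 1174 + 292 = 1466
Selection 3: 1466 + 292 = 1758
Selection 4: 1758 + 292 = 2050
Selection 5: 2050 + 292 = 2342
Selection 6: 2342 + 292 = 2634
Selection 7: 2634 + 292 = 2926
Selection 8: 2926 + 292 = 3218 → 3218 − 3106 = 112
Selection 9: 112 + 292 = 404
Selection 10: 404 + 292 = 696
Selection 11: 696 + 292 = 988
Selection 12: 988 + 292 = 1280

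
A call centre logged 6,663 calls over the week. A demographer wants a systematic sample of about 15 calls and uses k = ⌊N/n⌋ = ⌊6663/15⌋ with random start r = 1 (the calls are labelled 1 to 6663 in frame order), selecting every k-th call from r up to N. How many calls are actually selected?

16

k = ⌊6663/15⌋ = 444
Achieved size = ⌊(6663 − 1)/444⌋ + 1 = ⌊6662/444⌋ + 1 = 15 + 1 = 16
(last selection: 1 + 15×444 = 6661 ≤ 6663; next would be 7105 > 6663)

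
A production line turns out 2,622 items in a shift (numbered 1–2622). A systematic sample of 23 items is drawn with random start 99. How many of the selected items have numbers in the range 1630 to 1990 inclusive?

3

k = 2622/23 = 114
First selection ≥ 1630: 99 + ⌈(1630−99)/114⌉·114 = 99 + 14×114 = 1695
Last selection ≤ 1990: 99 + ⌊(1990−99)/114⌋·114 = 99 + 16×114 = 1923
Count = 16 − 14 + 1 = 3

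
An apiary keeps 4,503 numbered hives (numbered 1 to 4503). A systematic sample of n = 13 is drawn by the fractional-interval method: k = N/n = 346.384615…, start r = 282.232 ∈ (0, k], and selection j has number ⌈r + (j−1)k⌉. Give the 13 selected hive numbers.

283, 629, 976, 1322, 1668, 2015, 2361, 2707, 3054, 3400, 3747, 4093, 4439

j=1: r + 0k = 282.232 → ⌈·⌉ = 283
j=2: r + 1k = 628.616615… → ⌈·⌉ = 629
j=3: r + 2k = 975.001230… → ⌈·⌉ = 976
j=4: r + 3k = 1321.385846… → ⌈·⌉ = 1322
j=5: r + 4k = 1667.770461… → ⌈·⌉ = 1668
j=6: r + 5k = 2014.155076… → ⌈·⌉ = 2015
j=7: r + 6k = 2360.539692… → ⌈·⌉ = 2361
j=8: r + 7k = 2706.924307… → ⌈·⌉ = 2707
j=9: r + 8k = 3053.308923… → ⌈·⌉ = 3054
j=10: r + 9k = 3399.693538… → ⌈·⌉ = 3400
j=11: r + 10k = 3746.078153… → ⌈·⌉ = 3747
j=12: r + 11k = 4092.462769… → ⌈·⌉ = 4093
j=13: r + 12k = 4438.847384… → ⌈·⌉ = 4439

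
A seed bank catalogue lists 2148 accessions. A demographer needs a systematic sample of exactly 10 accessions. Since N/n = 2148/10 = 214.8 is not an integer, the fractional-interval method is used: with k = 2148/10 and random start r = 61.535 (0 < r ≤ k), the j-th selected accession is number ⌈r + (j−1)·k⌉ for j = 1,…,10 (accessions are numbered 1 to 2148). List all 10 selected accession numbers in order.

62, 277, 492, 706, 921, 1136, 1351, 1566, 1780, 1995

j=1: r + 0k = 61.535 → ⌈·⌉ = 62
j=2: r + 1k = 276.335 → ⌈·⌉ = 277
j=3: r + 2k = 491.135 → ⌈·⌉ = 492
j=4: r + 3k = 705.935 → ⌈·⌉ = 706
j=5: r + 4k = 920.735 → ⌈·⌉ = 921
j=6: r + 5k = 1135.535 → ⌈·⌉ = 1136
j=7: r + 6k = 1350.335 → ⌈·⌉ = 1351
j=8: r + 7k = 1565.135 → ⌈·⌉ = 1566
j=9: r + 8k = 1779.935 → ⌈·⌉ = 1780
j=10: r + 9k = 1994.735 → ⌈·⌉ = 1995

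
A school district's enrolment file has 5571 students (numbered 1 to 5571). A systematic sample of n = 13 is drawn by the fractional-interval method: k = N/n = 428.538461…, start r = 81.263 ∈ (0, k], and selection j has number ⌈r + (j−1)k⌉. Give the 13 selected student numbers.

82, 510, 939, 1367, 1796, 2224, 2653, 3082, 3510, 3939, 4367, 4796, 5224

j=1: r + 0k = 81.263 → ⌈·⌉ = 82
j=2: r + 1k = 509.801461… → ⌈·⌉ = 510
j=3: r + 2k = 938.339923… → ⌈·⌉ = 939
j=4: r + 3k = 1366.878384… → ⌈·⌉ = 1367
j=5: r + 4k = 1795.416846… → ⌈·⌉ = 1796
j=6: r + 5k = 2223.955307… → ⌈·⌉ = 2224
j=7: r + 6k = 2652.493769… → ⌈·⌉ = 2653
j=8: r + 7k = 3081.032230… → ⌈·⌉ = 3082
j=9: r + 8k = 3509.570692… → ⌈·⌉ = 3510
j=10: r + 9k = 3938.109153… → ⌈·⌉ = 3939
j=11: r + 10k = 4366.647615… → ⌈·⌉ = 4367
j=12: r + 11k = 4795.186076… → ⌈·⌉ = 4796
j=13: r + 12k = 5223.724538… → ⌈·⌉ = 5224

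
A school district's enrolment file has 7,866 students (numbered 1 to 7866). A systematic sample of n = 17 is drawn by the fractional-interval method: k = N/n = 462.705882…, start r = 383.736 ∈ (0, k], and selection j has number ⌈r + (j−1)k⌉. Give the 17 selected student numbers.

384, 847, 1310, 1772, 2235, 2698, 3160, 3623, 4086, 4549, 5011, 5474, 5937, 6399, 6862, 7325, 7788

j=1: r + 0k = 383.736 → ⌈·⌉ = 384
j=2: r + 1k = 846.441882… → ⌈·⌉ = 847
j=3: r + 2k = 1309.147764… → ⌈·⌉ = 1310
j=4: r + 3k = 1771.853647… → ⌈·⌉ = 1772
j=5: r + 4k = 2234.559529… → ⌈·⌉ = 2235
j=6: r + 5k = 2697.265411… → ⌈·⌉ = 2698
j=7: r + 6k = 3159.971294… → ⌈·⌉ = 3160
j=8: r + 7k = 3622.677176… → ⌈·⌉ = 3623
j=9: r + 8k = 4085.383058… → ⌈·⌉ = 4086
j=10: r + 9k = 4548.088941… → ⌈·⌉ = 4549
j=11: r + 10k = 5010.794823… → ⌈·⌉ = 5011
j=12: r + 11k = 5473.500705… → ⌈·⌉ = 5474
j=13: r + 12k = 5936.206588… → ⌈·⌉ = 5937
j=14: r + 13k = 6398.912470… → ⌈·⌉ = 6399
j=15: r + 14k = 6861.618352… → ⌈·⌉ = 6862
j=16: r + 15k = 7324.324235… → ⌈·⌉ = 7325
j=17: r + 16k = 7787.030117… → ⌈·⌉ = 7788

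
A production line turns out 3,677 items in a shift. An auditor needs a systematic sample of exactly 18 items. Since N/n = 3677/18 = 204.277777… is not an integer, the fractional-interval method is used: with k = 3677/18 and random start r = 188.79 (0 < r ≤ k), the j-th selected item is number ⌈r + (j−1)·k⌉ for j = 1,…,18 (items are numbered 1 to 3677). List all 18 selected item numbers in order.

189, 394, 598, 802, 1006, 1211, 1415, 1619, 1824, 2028, 2232, 2436, 2641, 2845, 3049, 3253, 3458, 3662

j=1: r + 0k = 188.79 → ⌈·⌉ = 189
j=2: r + 1k = 393.067777… → ⌈·⌉ = 394
j=3: r + 2k = 597.345555… → ⌈·⌉ = 598
j=4: r + 3k = 801.623333… → ⌈·⌉ = 802
j=5: r + 4k = 1005.901111… → ⌈·⌉ = 1006
j=6: r + 5k = 1210.178888… → ⌈·⌉ = 1211
j=7: r + 6k = 1414.456666… → ⌈·⌉ = 1415
j=8: r + 7k = 1618.734444… → ⌈·⌉ = 1619
j=9: r + 8k = 1823.012222… → ⌈·⌉ = 1824
j=10: r + 9k = 2027.29 → ⌈·⌉ = 2028
j=11: r + 10k = 2231.567777… → ⌈·⌉ = 2232
j=12: r + 11k = 2435.845555… → ⌈·⌉ = 2436
j=13: r + 12k = 2640.123333… → ⌈·⌉ = 2641
j=14: r + 13k = 2844.401111… → ⌈·⌉ = 2845
j=15: r + 14k = 3048.678888… → ⌈·⌉ = 3049
j=16: r + 15k = 3252.956666… → ⌈·⌉ = 3253
j=17: r + 16k = 3457.234444… → ⌈·⌉ = 3458
j=18: r + 17k = 3661.512222… → ⌈·⌉ = 3662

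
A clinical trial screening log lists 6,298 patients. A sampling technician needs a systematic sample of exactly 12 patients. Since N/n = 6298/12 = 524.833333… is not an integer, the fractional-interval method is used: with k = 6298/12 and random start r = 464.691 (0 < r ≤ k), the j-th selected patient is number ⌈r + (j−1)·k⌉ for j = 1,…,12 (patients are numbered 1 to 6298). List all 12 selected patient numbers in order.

j=1: r + 0k = 464.691 → ⌈·⌉ = 465
j=2: r + 1k = 989.524333… → ⌈·⌉ = 990
j=3: r + 2k = 1514.357666… → ⌈·⌉ = 1515
j=4: r + 3k = 2039.191 → ⌈·⌉ = 2040
j=5: r + 4k = 2564.024333… → ⌈·⌉ = 2565
j=6: r + 5k = 3088.857666… → ⌈·⌉ = 3089
j=7: r + 6k = 3613.691 → ⌈·⌉ = 3614
j=8: r + 7k = 4138.524333… → ⌈·⌉ = 4139
j=9: r + 8k = 4663.357666… → ⌈·⌉ = 4664
j=10: r + 9k = 5188.191 → ⌈·⌉ = 5189
j=11: r + 10k = 5713.024333… → ⌈·⌉ = 5714
j=12: r + 11k = 6237.857666… → ⌈·⌉ = 6238

465, 990, 1515, 2040, 2565, 3089, 3614, 4139, 4664, 5189, 5714, 6238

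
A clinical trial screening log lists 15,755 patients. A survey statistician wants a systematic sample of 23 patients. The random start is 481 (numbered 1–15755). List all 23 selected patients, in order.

k = N/n = 15755/23 = 685
patient 1: 481
patient 2: 481 + 685 = 1166
patient 3: 1166 + 685 = 1851
patient 4: 1851 + 685 = 2536
patient 5: 2536 + 685 = 3221
patient 6: 3221 + 685 = 3906
patient 7: 3906 + 685 = 4591
patient 8: 4591 + 685 = 5276
patient 9: 5276 + 685 = 5961
patient 10: 5961 + 685 = 6646
patient 11: 6646 + 685 = 7331
patient 12: 7331 + 685 = 8016
patient 13: 8016 + 685 = 8701
patient 14: 8701 + 685 = 9386
patient 15: 9386 + 685 = 10071
patient 16: 10071 + 685 = 10756
patient 17: 10756 + 685 = 11441
patient 18: 11441 + 685 = 12126
patient 19: 12126 + 685 = 12811
patient 20: 12811 + 685 = 13496
patient 21: 13496 + 685 = 14181
patient 22: 14181 + 685 = 14866
patient 23: 14866 + 685 = 15551

481, 1166, 1851, 2536, 3221, 3906, 4591, 5276, 5961, 6646, 7331, 8016, 8701, 9386, 10071, 10756, 11441, 12126, 12811, 13496, 14181, 14866, 15551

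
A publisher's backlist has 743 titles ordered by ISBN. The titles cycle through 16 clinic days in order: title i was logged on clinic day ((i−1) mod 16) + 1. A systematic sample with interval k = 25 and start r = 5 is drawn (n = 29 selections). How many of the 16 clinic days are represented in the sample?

16

Consecutive selections differ by k = 25, so their clinic day numbers differ by 25 mod 16 = 9.
gcd(25, 16) = 1, so the sample visits 16/1 = 16 distinct residues mod 16.
Start 5 is clinic day 5; the clinic days hit are 1, 2, 3, 4, 5, 6, 7, 8, 9, 10, 11, 12, 13, 14, 15, 16.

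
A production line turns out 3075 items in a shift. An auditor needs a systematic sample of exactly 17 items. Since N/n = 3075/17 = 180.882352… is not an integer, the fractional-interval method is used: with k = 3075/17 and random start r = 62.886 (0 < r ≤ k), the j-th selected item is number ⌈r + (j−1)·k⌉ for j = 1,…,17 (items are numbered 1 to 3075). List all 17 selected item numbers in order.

63, 244, 425, 606, 787, 968, 1149, 1330, 1510, 1691, 1872, 2053, 2234, 2415, 2596, 2777, 2958

j=1: r + 0k = 62.886 → ⌈·⌉ = 63
j=2: r + 1k = 243.768352… → ⌈·⌉ = 244
j=3: r + 2k = 424.650705… → ⌈·⌉ = 425
j=4: r + 3k = 605.533058… → ⌈·⌉ = 606
j=5: r + 4k = 786.415411… → ⌈·⌉ = 787
j=6: r + 5k = 967.297764… → ⌈·⌉ = 968
j=7: r + 6k = 1148.180117… → ⌈·⌉ = 1149
j=8: r + 7k = 1329.062470… → ⌈·⌉ = 1330
j=9: r + 8k = 1509.944823… → ⌈·⌉ = 1510
j=10: r + 9k = 1690.827176… → ⌈·⌉ = 1691
j=11: r + 10k = 1871.709529… → ⌈·⌉ = 1872
j=12: r + 11k = 2052.591882… → ⌈·⌉ = 2053
j=13: r + 12k = 2233.474235… → ⌈·⌉ = 2234
j=14: r + 13k = 2414.356588… → ⌈·⌉ = 2415
j=15: r + 14k = 2595.238941… → ⌈·⌉ = 2596
j=16: r + 15k = 2776.121294… → ⌈·⌉ = 2777
j=17: r + 16k = 2957.003647… → ⌈·⌉ = 2958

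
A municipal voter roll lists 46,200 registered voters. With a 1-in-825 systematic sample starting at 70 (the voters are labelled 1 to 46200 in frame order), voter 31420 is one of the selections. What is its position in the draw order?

k = 825
position = (31420 − 70)/825 + 1 = 31350/825 + 1 = 38 + 1 = 39

39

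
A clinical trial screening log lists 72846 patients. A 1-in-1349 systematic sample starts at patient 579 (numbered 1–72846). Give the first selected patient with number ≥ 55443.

55888

k = 1349
Steps past start: ⌈(55443 − 579)/1349⌉ = ⌈54864/1349⌉ = 41
Selected patient: 579 + 41×1349 = 55888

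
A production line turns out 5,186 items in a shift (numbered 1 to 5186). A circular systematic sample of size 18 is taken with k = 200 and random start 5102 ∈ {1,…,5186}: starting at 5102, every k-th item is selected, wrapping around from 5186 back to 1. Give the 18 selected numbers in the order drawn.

5102, 116, 316, 516, 716, 916, 1116, 1316, 1516, 1716, 1916, 2116, 2316, 2516, 2716, 2916, 3116, 3316

Selection 1: 5102
Selection 2: 5102 + 200 = 5302 → 5302 − 5186 = 116
Selection 3: 116 + 200 = 316
Selection 4: 316 + 200 = 516
Selection 5: 516 + 200 = 716
Selection 6: 716 + 200 = 916
Selection 7: 916 + 200 = 1116
Selection 8: 1116 + 200 = 1316
Selection 9: 1316 + 200 = 1516
Selection 10: 1516 + 200 = 1716
Selection 11: 1716 + 200 = 1916
Selection 12: 1916 + 200 = 2116
Selection 13: 2116 + 200 = 2316
Selection 14: 2316 + 200 = 2516
Selection 15: 2516 + 200 = 2716
Selection 16: 2716 + 200 = 2916
Selection 17: 2916 + 200 = 3116
Selection 18: 3116 + 200 = 3316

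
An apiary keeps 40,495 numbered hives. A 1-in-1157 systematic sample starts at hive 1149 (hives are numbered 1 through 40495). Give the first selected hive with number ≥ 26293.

26603

k = 1157
Steps past start: ⌈(26293 − 1149)/1157⌉ = ⌈25144/1157⌉ = 22
Selected hive: 1149 + 22×1157 = 26603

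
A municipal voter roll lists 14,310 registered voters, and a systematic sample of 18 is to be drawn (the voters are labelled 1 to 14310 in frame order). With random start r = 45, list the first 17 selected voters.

45, 840, 1635, 2430, 3225, 4020, 4815, 5610, 6405, 7200, 7995, 8790, 9585, 10380, 11175, 11970, 12765

k = N/n = 14310/18 = 795
voter 1: 45
voter 2: 45 + 795 = 840
voter 3: 840 + 795 = 1635
voter 4: 1635 + 795 = 2430
voter 5: 2430 + 795 = 3225
voter 6: 3225 + 795 = 4020
voter 7: 4020 + 795 = 4815
voter 8: 4815 + 795 = 5610
voter 9: 5610 + 795 = 6405
voter 10: 6405 + 795 = 7200
voter 11: 7200 + 795 = 7995
voter 12: 7995 + 795 = 8790
voter 13: 8790 + 795 = 9585
voter 14: 9585 + 795 = 10380
voter 15: 10380 + 795 = 11175
voter 16: 11175 + 795 = 11970
voter 17: 11970 + 795 = 12765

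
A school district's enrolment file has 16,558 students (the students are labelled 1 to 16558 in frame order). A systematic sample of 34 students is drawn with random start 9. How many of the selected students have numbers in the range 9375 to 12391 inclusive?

k = 16558/34 = 487
First selection ≥ 9375: 9 + ⌈(9375−9)/487⌉·487 = 9 + 20×487 = 9749
Last selection ≤ 12391: 9 + ⌊(12391−9)/487⌋·487 = 9 + 25×487 = 12184
Count = 25 − 20 + 1 = 6

6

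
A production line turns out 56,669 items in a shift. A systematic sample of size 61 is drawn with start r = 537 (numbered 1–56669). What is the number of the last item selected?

k = 56669/61 = 929
61st selection = r + (61−1)·k = 537 + 60×929 = 537 + 55740 = 56277

56277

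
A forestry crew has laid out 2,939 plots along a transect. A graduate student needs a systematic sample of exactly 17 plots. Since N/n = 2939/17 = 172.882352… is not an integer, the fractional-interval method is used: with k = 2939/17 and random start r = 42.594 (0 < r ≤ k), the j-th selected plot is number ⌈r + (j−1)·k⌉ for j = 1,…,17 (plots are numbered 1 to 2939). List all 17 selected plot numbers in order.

j=1: r + 0k = 42.594 → ⌈·⌉ = 43
j=2: r + 1k = 215.476352… → ⌈·⌉ = 216
j=3: r + 2k = 388.358705… → ⌈·⌉ = 389
j=4: r + 3k = 561.241058… → ⌈·⌉ = 562
j=5: r + 4k = 734.123411… → ⌈·⌉ = 735
j=6: r + 5k = 907.005764… → ⌈·⌉ = 908
j=7: r + 6k = 1079.888117… → ⌈·⌉ = 1080
j=8: r + 7k = 1252.770470… → ⌈·⌉ = 1253
j=9: r + 8k = 1425.652823… → ⌈·⌉ = 1426
j=10: r + 9k = 1598.535176… → ⌈·⌉ = 1599
j=11: r + 10k = 1771.417529… → ⌈·⌉ = 1772
j=12: r + 11k = 1944.299882… → ⌈·⌉ = 1945
j=13: r + 12k = 2117.182235… → ⌈·⌉ = 2118
j=14: r + 13k = 2290.064588… → ⌈·⌉ = 2291
j=15: r + 14k = 2462.946941… → ⌈·⌉ = 2463
j=16: r + 15k = 2635.829294… → ⌈·⌉ = 2636
j=17: r + 16k = 2808.711647… → ⌈·⌉ = 2809

43, 216, 389, 562, 735, 908, 1080, 1253, 1426, 1599, 1772, 1945, 2118, 2291, 2463, 2636, 2809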